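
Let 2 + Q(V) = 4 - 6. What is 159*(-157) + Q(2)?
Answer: -24967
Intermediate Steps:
Q(V) = -4 (Q(V) = -2 + (4 - 6) = -2 - 2 = -4)
159*(-157) + Q(2) = 159*(-157) - 4 = -24963 - 4 = -24967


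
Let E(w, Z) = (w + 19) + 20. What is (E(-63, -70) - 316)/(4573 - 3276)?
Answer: -340/1297 ≈ -0.26214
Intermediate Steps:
E(w, Z) = 39 + w (E(w, Z) = (19 + w) + 20 = 39 + w)
(E(-63, -70) - 316)/(4573 - 3276) = ((39 - 63) - 316)/(4573 - 3276) = (-24 - 316)/1297 = -340*1/1297 = -340/1297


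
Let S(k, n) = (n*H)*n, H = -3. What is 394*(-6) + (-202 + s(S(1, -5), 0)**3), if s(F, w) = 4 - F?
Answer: 490473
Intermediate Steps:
S(k, n) = -3*n**2 (S(k, n) = (n*(-3))*n = (-3*n)*n = -3*n**2)
394*(-6) + (-202 + s(S(1, -5), 0)**3) = 394*(-6) + (-202 + (4 - (-3)*(-5)**2)**3) = -2364 + (-202 + (4 - (-3)*25)**3) = -2364 + (-202 + (4 - 1*(-75))**3) = -2364 + (-202 + (4 + 75)**3) = -2364 + (-202 + 79**3) = -2364 + (-202 + 493039) = -2364 + 492837 = 490473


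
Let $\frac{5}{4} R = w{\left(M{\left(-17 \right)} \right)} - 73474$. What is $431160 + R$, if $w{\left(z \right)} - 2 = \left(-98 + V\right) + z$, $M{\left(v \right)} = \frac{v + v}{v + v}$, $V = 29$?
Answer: $372328$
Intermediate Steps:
$M{\left(v \right)} = 1$ ($M{\left(v \right)} = \frac{2 v}{2 v} = 2 v \frac{1}{2 v} = 1$)
$w{\left(z \right)} = -67 + z$ ($w{\left(z \right)} = 2 + \left(\left(-98 + 29\right) + z\right) = 2 + \left(-69 + z\right) = -67 + z$)
$R = -58832$ ($R = \frac{4 \left(\left(-67 + 1\right) - 73474\right)}{5} = \frac{4 \left(-66 - 73474\right)}{5} = \frac{4}{5} \left(-73540\right) = -58832$)
$431160 + R = 431160 - 58832 = 372328$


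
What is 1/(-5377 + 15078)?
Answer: 1/9701 ≈ 0.00010308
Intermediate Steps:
1/(-5377 + 15078) = 1/9701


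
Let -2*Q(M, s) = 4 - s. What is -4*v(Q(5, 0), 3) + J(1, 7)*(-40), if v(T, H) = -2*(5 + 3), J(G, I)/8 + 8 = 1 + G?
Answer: 1984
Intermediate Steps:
Q(M, s) = -2 + s/2 (Q(M, s) = -(4 - s)/2 = -2 + s/2)
J(G, I) = -56 + 8*G (J(G, I) = -64 + 8*(1 + G) = -64 + (8 + 8*G) = -56 + 8*G)
v(T, H) = -16 (v(T, H) = -2*8 = -16)
-4*v(Q(5, 0), 3) + J(1, 7)*(-40) = -4*(-16) + (-56 + 8*1)*(-40) = 64 + (-56 + 8)*(-40) = 64 - 48*(-40) = 64 + 1920 = 1984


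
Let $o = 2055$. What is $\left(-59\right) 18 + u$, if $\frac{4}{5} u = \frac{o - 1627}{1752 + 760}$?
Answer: $- \frac{2667209}{2512} \approx -1061.8$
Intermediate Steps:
$u = \frac{535}{2512}$ ($u = \frac{5 \frac{2055 - 1627}{1752 + 760}}{4} = \frac{5 \cdot \frac{428}{2512}}{4} = \frac{5 \cdot 428 \cdot \frac{1}{2512}}{4} = \frac{5}{4} \cdot \frac{107}{628} = \frac{535}{2512} \approx 0.21298$)
$\left(-59\right) 18 + u = \left(-59\right) 18 + \frac{535}{2512} = -1062 + \frac{535}{2512} = - \frac{2667209}{2512}$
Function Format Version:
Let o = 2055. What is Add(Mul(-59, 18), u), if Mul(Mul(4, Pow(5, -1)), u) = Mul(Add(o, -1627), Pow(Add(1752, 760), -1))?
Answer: Rational(-2667209, 2512) ≈ -1061.8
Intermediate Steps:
u = Rational(535, 2512) (u = Mul(Rational(5, 4), Mul(Add(2055, -1627), Pow(Add(1752, 760), -1))) = Mul(Rational(5, 4), Mul(428, Pow(2512, -1))) = Mul(Rational(5, 4), Mul(428, Rational(1, 2512))) = Mul(Rational(5, 4), Rational(107, 628)) = Rational(535, 2512) ≈ 0.21298)
Add(Mul(-59, 18), u) = Add(Mul(-59, 18), Rational(535, 2512)) = Add(-1062, Rational(535, 2512)) = Rational(-2667209, 2512)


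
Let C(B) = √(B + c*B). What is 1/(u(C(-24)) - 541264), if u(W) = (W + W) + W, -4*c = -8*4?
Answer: -67658/36620839955 - 9*I*√6/146483359820 ≈ -1.8475e-6 - 1.505e-10*I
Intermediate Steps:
c = 8 (c = -(-2)*4 = -¼*(-32) = 8)
C(B) = 3*√B (C(B) = √(B + 8*B) = √(9*B) = 3*√B)
u(W) = 3*W (u(W) = 2*W + W = 3*W)
1/(u(C(-24)) - 541264) = 1/(3*(3*√(-24)) - 541264) = 1/(3*(3*(2*I*√6)) - 541264) = 1/(3*(6*I*√6) - 541264) = 1/(18*I*√6 - 541264) = 1/(-541264 + 18*I*√6)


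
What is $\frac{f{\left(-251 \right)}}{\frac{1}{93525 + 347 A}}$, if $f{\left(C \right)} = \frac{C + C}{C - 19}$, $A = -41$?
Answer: $\frac{19903798}{135} \approx 1.4744 \cdot 10^{5}$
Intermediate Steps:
$f{\left(C \right)} = \frac{2 C}{-19 + C}$
$\frac{f{\left(-251 \right)}}{\frac{1}{93525 + 347 A}} = \frac{2 \left(-251\right) \frac{1}{-19 - 251}}{\frac{1}{93525 + 347 \left(-41\right)}} = \frac{2 \left(-251\right) \frac{1}{-270}}{\frac{1}{93525 - 14227}} = \frac{2 \left(-251\right) \left(- \frac{1}{270}\right)}{\frac{1}{79298}} = \frac{251 \frac{1}{\frac{1}{79298}}}{135} = \frac{251}{135} \cdot 79298 = \frac{19903798}{135}$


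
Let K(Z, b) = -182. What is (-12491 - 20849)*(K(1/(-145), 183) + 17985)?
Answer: -593552020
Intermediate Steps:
(-12491 - 20849)*(K(1/(-145), 183) + 17985) = (-12491 - 20849)*(-182 + 17985) = -33340*17803 = -593552020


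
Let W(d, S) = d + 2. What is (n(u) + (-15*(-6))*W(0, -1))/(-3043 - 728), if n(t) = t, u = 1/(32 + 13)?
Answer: -8101/169695 ≈ -0.047739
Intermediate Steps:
u = 1/45 ≈ 0.022222
W(d, S) = 2 + d
(n(u) + (-15*(-6))*W(0, -1))/(-3043 - 728) = (1/45 + (-15*(-6))*(2 + 0))/(-3043 - 728) = (1/45 + 90*2)/(-3771) = (1/45 + 180)*(-1/3771) = (8101/45)*(-1/3771) = -8101/169695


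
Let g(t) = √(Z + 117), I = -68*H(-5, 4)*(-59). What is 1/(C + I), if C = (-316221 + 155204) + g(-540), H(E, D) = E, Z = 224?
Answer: -181077/32788879588 - √341/32788879588 ≈ -5.5231e-6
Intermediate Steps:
I = -20060 (I = -68*(-5)*(-59) = 340*(-59) = -20060)
g(t) = √341 (g(t) = √(224 + 117) = √341)
C = -161017 + √341 (C = (-316221 + 155204) + √341 = -161017 + √341 ≈ -1.6100e+5)
1/(C + I) = 1/((-161017 + √341) - 20060) = 1/(-181077 + √341)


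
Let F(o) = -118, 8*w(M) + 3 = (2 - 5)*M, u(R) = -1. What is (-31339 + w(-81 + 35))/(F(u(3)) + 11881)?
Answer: -250577/94104 ≈ -2.6628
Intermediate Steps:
w(M) = -3/8 - 3*M/8 (w(M) = -3/8 + ((2 - 5)*M)/8 = -3/8 + (-3*M)/8 = -3/8 - 3*M/8)
(-31339 + w(-81 + 35))/(F(u(3)) + 11881) = (-31339 + (-3/8 - 3*(-81 + 35)/8))/(-118 + 11881) = (-31339 + (-3/8 - 3/8*(-46)))/11763 = (-31339 + (-3/8 + 69/4))*(1/11763) = (-31339 + 135/8)*(1/11763) = -250577/8*1/11763 = -250577/94104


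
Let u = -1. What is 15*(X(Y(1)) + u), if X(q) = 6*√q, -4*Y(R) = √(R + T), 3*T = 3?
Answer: -15 + 45*I*2^(¼) ≈ -15.0 + 53.514*I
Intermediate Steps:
T = 1 (T = (⅓)*3 = 1)
Y(R) = -√(1 + R)/4 (Y(R) = -√(R + 1)/4 = -√(1 + R)/4)
15*(X(Y(1)) + u) = 15*(6*√(-√(1 + 1)/4) - 1) = 15*(6*√(-√2/4) - 1) = 15*(6*(I*√2*2^(¾)/4) - 1) = 15*(3*I*2^(¼) - 1) = 15*(-1 + 3*I*2^(¼)) = -15 + 45*I*2^(¼)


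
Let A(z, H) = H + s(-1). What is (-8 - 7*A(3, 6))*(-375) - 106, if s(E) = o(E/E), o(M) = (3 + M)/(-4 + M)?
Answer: 15144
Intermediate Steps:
o(M) = (3 + M)/(-4 + M)
s(E) = -4/3 (s(E) = (3 + E/E)/(-4 + E/E) = (3 + 1)/(-4 + 1) = 4/(-3) = -1/3*4 = -4/3)
A(z, H) = -4/3 + H (A(z, H) = H - 4/3 = -4/3 + H)
(-8 - 7*A(3, 6))*(-375) - 106 = (-8 - 7*(-4/3 + 6))*(-375) - 106 = (-8 - 7*14/3)*(-375) - 106 = (-8 - 98/3)*(-375) - 106 = -122/3*(-375) - 106 = 15250 - 106 = 15144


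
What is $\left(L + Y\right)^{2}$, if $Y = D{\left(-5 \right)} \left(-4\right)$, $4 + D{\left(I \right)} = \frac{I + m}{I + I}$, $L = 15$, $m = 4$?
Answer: $\frac{23409}{25} \approx 936.36$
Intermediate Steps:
$D{\left(I \right)} = -4 + \frac{4 + I}{2 I}$ ($D{\left(I \right)} = -4 + \frac{I + 4}{I + I} = -4 + \frac{4 + I}{2 I}$)
$Y = \frac{78}{5}$ ($Y = \left(- \frac{7}{2} + \frac{2}{-5}\right) \left(-4\right) = \left(- \frac{7}{2} + 2 \left(- \frac{1}{5}\right)\right) \left(-4\right) = \left(- \frac{7}{2} - \frac{2}{5}\right) \left(-4\right) = \left(- \frac{39}{10}\right) \left(-4\right) = \frac{78}{5} \approx 15.6$)
$\left(L + Y\right)^{2} = \left(15 + \frac{78}{5}\right)^{2} = \left(\frac{153}{5}\right)^{2} = \frac{23409}{25}$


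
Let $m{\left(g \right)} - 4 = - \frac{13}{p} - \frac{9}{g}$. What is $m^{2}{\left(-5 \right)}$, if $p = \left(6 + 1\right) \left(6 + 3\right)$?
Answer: $\frac{3104644}{99225} \approx 31.289$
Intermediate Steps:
$p = 63$ ($p = 7 \cdot 9 = 63$)
$m{\left(g \right)} = \frac{239}{63} - \frac{9}{g}$ ($m{\left(g \right)} = 4 - \left(\frac{13}{63} + \frac{9}{g}\right) = \frac{239}{63} - \frac{9}{g}$)
$m^{2}{\left(-5 \right)} = \left(\frac{239}{63} - \frac{9}{-5}\right)^{2} = \left(\frac{239}{63} - - \frac{9}{5}\right)^{2} = \left(\frac{239}{63} + \frac{9}{5}\right)^{2} = \left(\frac{1762}{315}\right)^{2} = \frac{3104644}{99225}$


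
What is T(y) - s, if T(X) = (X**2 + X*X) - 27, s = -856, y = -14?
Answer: 1221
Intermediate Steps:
T(X) = -27 + 2*X**2 (T(X) = (X**2 + X**2) - 27 = 2*X**2 - 27 = -27 + 2*X**2)
T(y) - s = (-27 + 2*(-14)**2) - 1*(-856) = (-27 + 2*196) + 856 = (-27 + 392) + 856 = 365 + 856 = 1221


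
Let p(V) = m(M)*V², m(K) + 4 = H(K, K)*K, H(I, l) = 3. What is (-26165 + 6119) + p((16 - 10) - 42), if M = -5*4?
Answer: -102990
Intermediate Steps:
M = -20
m(K) = -4 + 3*K
p(V) = -64*V² (p(V) = (-4 + 3*(-20))*V² = (-4 - 60)*V² = -64*V²)
(-26165 + 6119) + p((16 - 10) - 42) = (-26165 + 6119) - 64*((16 - 10) - 42)² = -20046 - 64*(6 - 42)² = -20046 - 64*(-36)² = -20046 - 64*1296 = -20046 - 82944 = -102990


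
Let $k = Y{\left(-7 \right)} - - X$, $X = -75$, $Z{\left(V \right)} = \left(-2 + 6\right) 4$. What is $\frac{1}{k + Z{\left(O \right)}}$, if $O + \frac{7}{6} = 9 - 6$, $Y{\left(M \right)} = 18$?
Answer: $- \frac{1}{41} \approx -0.02439$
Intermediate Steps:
$O = \frac{11}{6}$ ($O = - \frac{7}{6} + \left(9 - 6\right) = - \frac{7}{6} + 3 = \frac{11}{6} \approx 1.8333$)
$Z{\left(V \right)} = 16$ ($Z{\left(V \right)} = 4 \cdot 4 = 16$)
$k = -57$ ($k = 18 - \left(-1\right) \left(-75\right) = 18 - 75 = -57$)
$\frac{1}{k + Z{\left(O \right)}} = \frac{1}{-57 + 16} = \frac{1}{-41} = - \frac{1}{41}$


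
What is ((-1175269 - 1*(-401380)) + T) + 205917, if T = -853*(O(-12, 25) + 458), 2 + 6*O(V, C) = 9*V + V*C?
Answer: -2701073/3 ≈ -9.0036e+5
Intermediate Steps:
O(V, C) = -⅓ + 3*V/2 + C*V/6 (O(V, C) = -⅓ + (9*V + V*C)/6 = -⅓ + (9*V + C*V)/6 = -⅓ + (3*V/2 + C*V/6) = -⅓ + 3*V/2 + C*V/6)
T = -997157/3 (T = -853*((-⅓ + (3/2)*(-12) + (⅙)*25*(-12)) + 458) = -853*((-⅓ - 18 - 50) + 458) = -853*(-205/3 + 458) = -853*1169/3 = -997157/3 ≈ -3.3239e+5)
((-1175269 - 1*(-401380)) + T) + 205917 = ((-1175269 - 1*(-401380)) - 997157/3) + 205917 = ((-1175269 + 401380) - 997157/3) + 205917 = (-773889 - 997157/3) + 205917 = -3318824/3 + 205917 = -2701073/3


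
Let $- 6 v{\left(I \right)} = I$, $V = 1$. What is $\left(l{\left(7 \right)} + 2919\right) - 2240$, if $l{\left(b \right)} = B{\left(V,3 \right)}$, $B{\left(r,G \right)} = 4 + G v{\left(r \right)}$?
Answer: $\frac{1365}{2} \approx 682.5$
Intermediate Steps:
$v{\left(I \right)} = - \frac{I}{6}$
$B{\left(r,G \right)} = 4 - \frac{G r}{6}$ ($B{\left(r,G \right)} = 4 + G \left(- \frac{r}{6}\right) = 4 - \frac{G r}{6}$)
$l{\left(b \right)} = \frac{7}{2}$ ($l{\left(b \right)} = 4 - \frac{1}{2} \cdot 1 = 4 - \frac{1}{2} = \frac{7}{2}$)
$\left(l{\left(7 \right)} + 2919\right) - 2240 = \left(\frac{7}{2} + 2919\right) - 2240 = \frac{5845}{2} - 2240 = \frac{1365}{2}$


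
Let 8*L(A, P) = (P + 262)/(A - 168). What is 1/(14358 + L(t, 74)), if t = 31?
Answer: 137/1967004 ≈ 6.9649e-5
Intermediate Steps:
L(A, P) = (262 + P)/(8*(-168 + A)) (L(A, P) = ((P + 262)/(A - 168))/8 = ((262 + P)/(-168 + A))/8 = (262 + P)/(8*(-168 + A)))
1/(14358 + L(t, 74)) = 1/(14358 + (262 + 74)/(8*(-168 + 31))) = 1/(14358 + (⅛)*336/(-137)) = 1/(14358 + (⅛)*(-1/137)*336) = 1/(14358 - 42/137) = 1/(1967004/137) = 137/1967004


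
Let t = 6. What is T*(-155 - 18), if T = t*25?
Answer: -25950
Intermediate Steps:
T = 150 (T = 6*25 = 150)
T*(-155 - 18) = 150*(-155 - 18) = 150*(-173) = -25950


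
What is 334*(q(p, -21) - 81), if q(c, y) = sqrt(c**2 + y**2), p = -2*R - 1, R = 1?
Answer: -27054 + 5010*sqrt(2) ≈ -19969.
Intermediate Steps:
p = -3 (p = -2*1 - 1 = -2 - 1 = -3)
334*(q(p, -21) - 81) = 334*(sqrt((-3)**2 + (-21)**2) - 81) = 334*(sqrt(9 + 441) - 81) = 334*(sqrt(450) - 81) = 334*(15*sqrt(2) - 81) = 334*(-81 + 15*sqrt(2)) = -27054 + 5010*sqrt(2)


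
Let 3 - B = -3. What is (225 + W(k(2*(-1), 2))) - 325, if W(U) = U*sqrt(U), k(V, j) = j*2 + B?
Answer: -100 + 10*sqrt(10) ≈ -68.377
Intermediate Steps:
B = 6 (B = 3 - 1*(-3) = 3 + 3 = 6)
k(V, j) = 6 + 2*j (k(V, j) = j*2 + 6 = 2*j + 6 = 6 + 2*j)
W(U) = U**(3/2)
(225 + W(k(2*(-1), 2))) - 325 = (225 + (6 + 2*2)**(3/2)) - 325 = (225 + (6 + 4)**(3/2)) - 325 = (225 + 10**(3/2)) - 325 = (225 + 10*sqrt(10)) - 325 = -100 + 10*sqrt(10)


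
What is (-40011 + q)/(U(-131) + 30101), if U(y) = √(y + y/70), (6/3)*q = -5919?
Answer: -90541851435/63424923371 + 85941*I*√651070/126849846742 ≈ -1.4275 + 0.00054667*I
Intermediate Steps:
q = -5919/2 (q = (½)*(-5919) = -5919/2 ≈ -2959.5)
U(y) = √4970*√y/70 (U(y) = √(y + y*(1/70)) = √(y + y/70) = √(71*y/70) = √4970*√y/70)
(-40011 + q)/(U(-131) + 30101) = (-40011 - 5919/2)/(√4970*√(-131)/70 + 30101) = -85941/(2*(√4970*(I*√131)/70 + 30101)) = -85941/(2*(I*√651070/70 + 30101)) = -85941/(2*(30101 + I*√651070/70))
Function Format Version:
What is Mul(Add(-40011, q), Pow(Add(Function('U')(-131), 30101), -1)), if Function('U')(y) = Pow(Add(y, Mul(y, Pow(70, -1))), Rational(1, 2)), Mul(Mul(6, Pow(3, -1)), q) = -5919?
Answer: Add(Rational(-90541851435, 63424923371), Mul(Rational(85941, 126849846742), I, Pow(651070, Rational(1, 2)))) ≈ Add(-1.4275, Mul(0.00054667, I))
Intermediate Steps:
q = Rational(-5919, 2) (q = Mul(Rational(1, 2), -5919) = Rational(-5919, 2) ≈ -2959.5)
Function('U')(y) = Mul(Rational(1, 70), Pow(4970, Rational(1, 2)), Pow(y, Rational(1, 2))) (Function('U')(y) = Pow(Add(y, Mul(y, Rational(1, 70))), Rational(1, 2)) = Pow(Add(y, Mul(Rational(1, 70), y)), Rational(1, 2)) = Pow(Mul(Rational(71, 70), y), Rational(1, 2)) = Mul(Rational(1, 70), Pow(4970, Rational(1, 2)), Pow(y, Rational(1, 2))))
Mul(Add(-40011, q), Pow(Add(Function('U')(-131), 30101), -1)) = Mul(Add(-40011, Rational(-5919, 2)), Pow(Add(Mul(Rational(1, 70), Pow(4970, Rational(1, 2)), Pow(-131, Rational(1, 2))), 30101), -1)) = Mul(Rational(-85941, 2), Pow(Add(Mul(Rational(1, 70), Pow(4970, Rational(1, 2)), Mul(I, Pow(131, Rational(1, 2)))), 30101), -1)) = Mul(Rational(-85941, 2), Pow(Add(Mul(Rational(1, 70), I, Pow(651070, Rational(1, 2))), 30101), -1)) = Mul(Rational(-85941, 2), Pow(Add(30101, Mul(Rational(1, 70), I, Pow(651070, Rational(1, 2)))), -1))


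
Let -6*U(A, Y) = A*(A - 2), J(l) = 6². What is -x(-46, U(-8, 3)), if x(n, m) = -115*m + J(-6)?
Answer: -4708/3 ≈ -1569.3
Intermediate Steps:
J(l) = 36
U(A, Y) = -A*(-2 + A)/6 (U(A, Y) = -A*(A - 2)/6 = -A*(-2 + A)/6)
x(n, m) = 36 - 115*m (x(n, m) = -115*m + 36 = 36 - 115*m)
-x(-46, U(-8, 3)) = -(36 - 115*(-8)*(2 - 1*(-8))/6) = -(36 - 115*(-8)*(2 + 8)/6) = -(36 - 115*(-8)*10/6) = -(36 - 115*(-40/3)) = -(36 + 4600/3) = -1*4708/3 = -4708/3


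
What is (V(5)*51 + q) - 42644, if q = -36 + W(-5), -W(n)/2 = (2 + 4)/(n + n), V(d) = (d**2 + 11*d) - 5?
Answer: -194269/5 ≈ -38854.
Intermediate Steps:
V(d) = -5 + d**2 + 11*d
W(n) = -6/n (W(n) = -2*(2 + 4)/(n + n) = -12/(2*n) = -12*1/(2*n) = -6/n)
q = -174/5 (q = -36 - 6/(-5) = -36 - 6*(-1/5) = -36 + 6/5 = -174/5 ≈ -34.800)
(V(5)*51 + q) - 42644 = ((-5 + 5**2 + 11*5)*51 - 174/5) - 42644 = ((-5 + 25 + 55)*51 - 174/5) - 42644 = (75*51 - 174/5) - 42644 = (3825 - 174/5) - 42644 = 18951/5 - 42644 = -194269/5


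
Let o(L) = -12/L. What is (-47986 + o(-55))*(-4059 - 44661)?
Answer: 25716540192/11 ≈ 2.3379e+9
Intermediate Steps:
(-47986 + o(-55))*(-4059 - 44661) = (-47986 - 12/(-55))*(-4059 - 44661) = (-47986 - 12*(-1/55))*(-48720) = (-47986 + 12/55)*(-48720) = -2639218/55*(-48720) = 25716540192/11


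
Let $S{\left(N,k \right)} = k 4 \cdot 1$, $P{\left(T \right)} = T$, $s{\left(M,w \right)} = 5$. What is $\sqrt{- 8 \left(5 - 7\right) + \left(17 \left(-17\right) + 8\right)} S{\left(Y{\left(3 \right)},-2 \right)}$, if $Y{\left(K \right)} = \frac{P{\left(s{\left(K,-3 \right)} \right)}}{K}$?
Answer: $- 8 i \sqrt{265} \approx - 130.23 i$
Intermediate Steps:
$Y{\left(K \right)} = \frac{5}{K}$
$S{\left(N,k \right)} = 4 k$ ($S{\left(N,k \right)} = 4 k 1 = 4 k$)
$\sqrt{- 8 \left(5 - 7\right) + \left(17 \left(-17\right) + 8\right)} S{\left(Y{\left(3 \right)},-2 \right)} = \sqrt{- 8 \left(5 - 7\right) + \left(17 \left(-17\right) + 8\right)} 4 \left(-2\right) = \sqrt{\left(-8\right) \left(-2\right) + \left(-289 + 8\right)} \left(-8\right) = \sqrt{16 - 281} \left(-8\right) = \sqrt{-265} \left(-8\right) = i \sqrt{265} \left(-8\right) = - 8 i \sqrt{265}$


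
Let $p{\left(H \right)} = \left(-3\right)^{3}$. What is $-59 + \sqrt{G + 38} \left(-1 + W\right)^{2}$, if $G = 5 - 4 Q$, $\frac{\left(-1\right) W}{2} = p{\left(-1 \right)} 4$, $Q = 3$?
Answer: $-59 + 46225 \sqrt{31} \approx 2.5731 \cdot 10^{5}$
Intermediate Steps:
$p{\left(H \right)} = -27$
$W = 216$ ($W = - 2 \left(\left(-27\right) 4\right) = \left(-2\right) \left(-108\right) = 216$)
$G = -7$ ($G = 5 - 12 = -7$)
$-59 + \sqrt{G + 38} \left(-1 + W\right)^{2} = -59 + \sqrt{-7 + 38} \left(-1 + 216\right)^{2} = -59 + \sqrt{31} \cdot 215^{2} = -59 + \sqrt{31} \cdot 46225 = -59 + 46225 \sqrt{31}$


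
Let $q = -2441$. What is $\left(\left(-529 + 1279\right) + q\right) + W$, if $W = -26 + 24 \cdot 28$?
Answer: $-1045$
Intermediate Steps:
$W = 646$ ($W = -26 + 672 = 646$)
$\left(\left(-529 + 1279\right) + q\right) + W = \left(\left(-529 + 1279\right) - 2441\right) + 646 = \left(750 - 2441\right) + 646 = -1691 + 646 = -1045$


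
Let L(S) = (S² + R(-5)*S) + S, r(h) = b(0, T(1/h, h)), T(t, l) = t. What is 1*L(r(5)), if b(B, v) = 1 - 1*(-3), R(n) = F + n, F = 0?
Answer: 0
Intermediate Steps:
R(n) = n (R(n) = 0 + n = n)
b(B, v) = 4 (b(B, v) = 1 + 3 = 4)
r(h) = 4
L(S) = S² - 4*S (L(S) = (S² - 5*S) + S = S² - 4*S)
1*L(r(5)) = 1*(4*(-4 + 4)) = 1*(4*0) = 1*0 = 0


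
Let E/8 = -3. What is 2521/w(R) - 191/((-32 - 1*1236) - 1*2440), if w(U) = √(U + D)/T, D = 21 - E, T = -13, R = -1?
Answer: 191/3708 - 32773*√11/22 ≈ -4940.7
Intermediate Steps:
E = -24 (E = 8*(-3) = -24)
D = 45 (D = 21 - 1*(-24) = 21 + 24 = 45)
w(U) = -√(45 + U)/13 (w(U) = √(U + 45)/(-13) = √(45 + U)*(-1/13) = -√(45 + U)/13)
2521/w(R) - 191/((-32 - 1*1236) - 1*2440) = 2521/((-√(45 - 1)/13)) - 191/((-32 - 1*1236) - 1*2440) = 2521/((-2*√11/13)) - 191/((-32 - 1236) - 2440) = 2521/((-2*√11/13)) - 191/(-1268 - 2440) = 2521/((-2*√11/13)) - 191/(-3708) = 2521*(-13*√11/22) - 191*(-1/3708) = -32773*√11/22 + 191/3708 = 191/3708 - 32773*√11/22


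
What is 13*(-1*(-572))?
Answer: 7436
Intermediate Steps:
13*(-1*(-572)) = 13*572 = 7436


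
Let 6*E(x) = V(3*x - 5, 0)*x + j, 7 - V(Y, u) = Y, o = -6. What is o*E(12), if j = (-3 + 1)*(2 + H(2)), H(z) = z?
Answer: 296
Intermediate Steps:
V(Y, u) = 7 - Y
j = -8 (j = (-3 + 1)*(2 + 2) = -2*4 = -8)
E(x) = -4/3 + x*(12 - 3*x)/6 (E(x) = ((7 - (3*x - 5))*x - 8)/6 = ((7 - (-5 + 3*x))*x - 8)/6 = ((7 + (5 - 3*x))*x - 8)/6 = ((12 - 3*x)*x - 8)/6 = (x*(12 - 3*x) - 8)/6 = (-8 + x*(12 - 3*x))/6 = -4/3 + x*(12 - 3*x)/6)
o*E(12) = -6*(-4/3 - ½*12*(-4 + 12)) = -6*(-4/3 - ½*12*8) = -6*(-4/3 - 48) = -6*(-148/3) = 296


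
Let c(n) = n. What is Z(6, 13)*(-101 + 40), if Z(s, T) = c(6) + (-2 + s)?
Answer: -610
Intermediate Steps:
Z(s, T) = 4 + s (Z(s, T) = 6 + (-2 + s) = 4 + s)
Z(6, 13)*(-101 + 40) = (4 + 6)*(-101 + 40) = 10*(-61) = -610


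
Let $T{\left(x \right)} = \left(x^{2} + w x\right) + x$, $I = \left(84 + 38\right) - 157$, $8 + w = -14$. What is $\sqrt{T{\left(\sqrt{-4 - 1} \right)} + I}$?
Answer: $\sqrt{-40 - 21 i \sqrt{5}} \approx 3.2928 - 7.1304 i$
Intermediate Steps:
$w = -22$ ($w = -8 - 14 = -22$)
$I = -35$ ($I = 122 - 157 = -35$)
$T{\left(x \right)} = x^{2} - 21 x$ ($T{\left(x \right)} = \left(x^{2} - 22 x\right) + x = x^{2} - 21 x$)
$\sqrt{T{\left(\sqrt{-4 - 1} \right)} + I} = \sqrt{\sqrt{-4 - 1} \left(-21 + \sqrt{-4 - 1}\right) - 35} = \sqrt{\sqrt{-5} \left(-21 + \sqrt{-5}\right) - 35} = \sqrt{i \sqrt{5} \left(-21 + i \sqrt{5}\right) - 35} = \sqrt{-35 + i \sqrt{5} \left(-21 + i \sqrt{5}\right)}$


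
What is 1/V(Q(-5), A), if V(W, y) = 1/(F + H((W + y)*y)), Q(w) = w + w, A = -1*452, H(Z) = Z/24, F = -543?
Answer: 8158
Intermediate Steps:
H(Z) = Z/24 (H(Z) = Z*(1/24) = Z/24)
A = -452
Q(w) = 2*w
V(W, y) = 1/(-543 + y*(W + y)/24) (V(W, y) = 1/(-543 + ((W + y)*y)/24) = 1/(-543 + (y*(W + y))/24) = 1/(-543 + y*(W + y)/24))
1/V(Q(-5), A) = 1/(24/(-13032 - 452*(2*(-5) - 452))) = 1/(24/(-13032 - 452*(-10 - 452))) = 1/(24/(-13032 - 452*(-462))) = 1/(24/(-13032 + 208824)) = 1/(24/195792) = 1/(24*(1/195792)) = 1/(1/8158) = 8158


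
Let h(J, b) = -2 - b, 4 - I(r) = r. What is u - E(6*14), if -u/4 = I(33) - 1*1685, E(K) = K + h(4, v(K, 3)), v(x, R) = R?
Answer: 6777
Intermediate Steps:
I(r) = 4 - r
E(K) = -5 + K (E(K) = K + (-2 - 1*3) = K + (-2 - 3) = K - 5 = -5 + K)
u = 6856 (u = -4*((4 - 1*33) - 1*1685) = -4*((4 - 33) - 1685) = -4*(-29 - 1685) = -4*(-1714) = 6856)
u - E(6*14) = 6856 - (-5 + 6*14) = 6856 - (-5 + 84) = 6856 - 1*79 = 6856 - 79 = 6777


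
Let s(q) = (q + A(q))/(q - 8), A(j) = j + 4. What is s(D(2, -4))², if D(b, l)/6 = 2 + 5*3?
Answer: 10816/2209 ≈ 4.8963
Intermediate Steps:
A(j) = 4 + j
D(b, l) = 102 (D(b, l) = 6*(2 + 5*3) = 6*(2 + 15) = 6*17 = 102)
s(q) = (4 + 2*q)/(-8 + q) (s(q) = (q + (4 + q))/(q - 8) = (4 + 2*q)/(-8 + q))
s(D(2, -4))² = (2*(2 + 102)/(-8 + 102))² = (2*104/94)² = (2*(1/94)*104)² = (104/47)² = 10816/2209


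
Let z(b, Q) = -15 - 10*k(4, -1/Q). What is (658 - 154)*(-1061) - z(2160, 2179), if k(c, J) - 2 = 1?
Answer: -534699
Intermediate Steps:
k(c, J) = 3 (k(c, J) = 2 + 1 = 3)
z(b, Q) = -45 (z(b, Q) = -15 - 10*3 = -15 - 30 = -45)
(658 - 154)*(-1061) - z(2160, 2179) = (658 - 154)*(-1061) - 1*(-45) = 504*(-1061) + 45 = -534744 + 45 = -534699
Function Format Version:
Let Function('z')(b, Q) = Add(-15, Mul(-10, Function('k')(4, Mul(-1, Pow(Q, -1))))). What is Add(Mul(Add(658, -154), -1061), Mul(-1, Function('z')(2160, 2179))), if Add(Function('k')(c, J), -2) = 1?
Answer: -534699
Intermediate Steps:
Function('k')(c, J) = 3 (Function('k')(c, J) = Add(2, 1) = 3)
Function('z')(b, Q) = -45 (Function('z')(b, Q) = Add(-15, Mul(-10, 3)) = Add(-15, -30) = -45)
Add(Mul(Add(658, -154), -1061), Mul(-1, Function('z')(2160, 2179))) = Add(Mul(Add(658, -154), -1061), Mul(-1, -45)) = Add(Mul(504, -1061), 45) = Add(-534744, 45) = -534699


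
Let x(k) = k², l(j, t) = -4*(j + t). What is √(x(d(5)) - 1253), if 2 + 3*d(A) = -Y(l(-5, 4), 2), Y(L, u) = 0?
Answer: I*√11273/3 ≈ 35.391*I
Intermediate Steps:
l(j, t) = -4*j - 4*t
d(A) = -⅔ (d(A) = -⅔ + (-1*0)/3 = -⅔ + (⅓)*0 = -⅔ + 0 = -⅔)
√(x(d(5)) - 1253) = √((-⅔)² - 1253) = √(4/9 - 1253) = √(-11273/9) = I*√11273/3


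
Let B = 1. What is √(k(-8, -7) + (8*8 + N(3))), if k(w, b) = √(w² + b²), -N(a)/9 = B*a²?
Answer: √(-17 + √113) ≈ 2.5239*I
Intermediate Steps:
N(a) = -9*a²
k(w, b) = √(b² + w²)
√(k(-8, -7) + (8*8 + N(3))) = √(√((-7)² + (-8)²) + (8*8 - 9*3²)) = √(√(49 + 64) + (64 - 9*9)) = √(√113 + (64 - 81)) = √(√113 - 17) = √(-17 + √113)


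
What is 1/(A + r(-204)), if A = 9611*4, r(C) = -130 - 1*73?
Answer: 1/38241 ≈ 2.6150e-5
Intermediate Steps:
r(C) = -203 (r(C) = -130 - 73 = -203)
A = 38444
1/(A + r(-204)) = 1/(38444 - 203) = 1/38241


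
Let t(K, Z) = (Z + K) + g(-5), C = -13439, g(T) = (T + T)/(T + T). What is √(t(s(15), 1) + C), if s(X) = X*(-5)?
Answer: 2*I*√3378 ≈ 116.24*I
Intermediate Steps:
g(T) = 1 (g(T) = (2*T)/((2*T)) = (2*T)*(1/(2*T)) = 1)
s(X) = -5*X
t(K, Z) = 1 + K + Z (t(K, Z) = (Z + K) + 1 = (K + Z) + 1 = 1 + K + Z)
√(t(s(15), 1) + C) = √((1 - 5*15 + 1) - 13439) = √((1 - 75 + 1) - 13439) = √(-73 - 13439) = √(-13512) = 2*I*√3378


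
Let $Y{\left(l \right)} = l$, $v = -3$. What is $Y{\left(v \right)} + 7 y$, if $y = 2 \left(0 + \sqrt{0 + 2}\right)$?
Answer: $-3 + 14 \sqrt{2} \approx 16.799$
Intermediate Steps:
$y = 2 \sqrt{2}$ ($y = 2 \left(0 + \sqrt{2}\right) = 2 \sqrt{2} \approx 2.8284$)
$Y{\left(v \right)} + 7 y = -3 + 7 \cdot 2 \sqrt{2} = -3 + 14 \sqrt{2}$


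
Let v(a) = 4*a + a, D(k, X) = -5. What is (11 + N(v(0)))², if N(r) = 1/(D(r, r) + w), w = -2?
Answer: 5776/49 ≈ 117.88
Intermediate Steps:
v(a) = 5*a
N(r) = -⅐ (N(r) = 1/(-5 - 2) = 1/(-7) = -⅐)
(11 + N(v(0)))² = (11 - ⅐)² = (76/7)² = 5776/49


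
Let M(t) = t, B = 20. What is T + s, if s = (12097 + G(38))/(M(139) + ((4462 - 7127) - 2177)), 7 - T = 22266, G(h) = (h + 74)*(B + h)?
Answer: -104702670/4703 ≈ -22263.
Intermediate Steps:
G(h) = (20 + h)*(74 + h) (G(h) = (h + 74)*(20 + h) = (74 + h)*(20 + h) = (20 + h)*(74 + h))
T = -22259 (T = 7 - 1*22266 = 7 - 22266 = -22259)
s = -18593/4703 (s = (12097 + (1480 + 38² + 94*38))/(139 + ((4462 - 7127) - 2177)) = (12097 + (1480 + 1444 + 3572))/(139 + (-2665 - 2177)) = (12097 + 6496)/(139 - 4842) = 18593/(-4703) = 18593*(-1/4703) = -18593/4703 ≈ -3.9534)
T + s = -22259 - 18593/4703 = -104702670/4703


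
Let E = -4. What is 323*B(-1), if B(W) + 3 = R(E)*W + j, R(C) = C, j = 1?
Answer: 646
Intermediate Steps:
B(W) = -2 - 4*W (B(W) = -3 + (-4*W + 1) = -3 + (1 - 4*W) = -2 - 4*W)
323*B(-1) = 323*(-2 - 4*(-1)) = 323*(-2 + 4) = 323*2 = 646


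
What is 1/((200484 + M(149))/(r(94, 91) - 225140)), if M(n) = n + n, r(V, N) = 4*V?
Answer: -112382/100391 ≈ -1.1194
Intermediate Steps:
M(n) = 2*n
1/((200484 + M(149))/(r(94, 91) - 225140)) = 1/((200484 + 2*149)/(4*94 - 225140)) = 1/((200484 + 298)/(376 - 225140)) = 1/(200782/(-224764)) = 1/(200782*(-1/224764)) = 1/(-100391/112382) = -112382/100391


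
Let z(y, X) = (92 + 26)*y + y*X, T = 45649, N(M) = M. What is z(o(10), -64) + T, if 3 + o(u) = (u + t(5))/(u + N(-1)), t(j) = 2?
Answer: 45559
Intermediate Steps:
o(u) = -3 + (2 + u)/(-1 + u) (o(u) = -3 + (u + 2)/(u - 1) = -3 + (2 + u)/(-1 + u))
z(y, X) = 118*y + X*y
z(o(10), -64) + T = ((5 - 2*10)/(-1 + 10))*(118 - 64) + 45649 = ((5 - 20)/9)*54 + 45649 = ((⅑)*(-15))*54 + 45649 = -5/3*54 + 45649 = -90 + 45649 = 45559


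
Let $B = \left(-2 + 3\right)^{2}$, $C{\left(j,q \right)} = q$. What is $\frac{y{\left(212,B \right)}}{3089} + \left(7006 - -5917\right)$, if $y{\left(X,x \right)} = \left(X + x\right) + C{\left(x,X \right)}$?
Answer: $\frac{39919572}{3089} \approx 12923.0$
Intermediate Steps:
$B = 1$ ($B = 1^{2} = 1$)
$y{\left(X,x \right)} = x + 2 X$ ($y{\left(X,x \right)} = \left(X + x\right) + X = x + 2 X$)
$\frac{y{\left(212,B \right)}}{3089} + \left(7006 - -5917\right) = \frac{1 + 2 \cdot 212}{3089} + \left(7006 - -5917\right) = \left(1 + 424\right) \frac{1}{3089} + \left(7006 + 5917\right) = 425 \cdot \frac{1}{3089} + 12923 = \frac{425}{3089} + 12923 = \frac{39919572}{3089}$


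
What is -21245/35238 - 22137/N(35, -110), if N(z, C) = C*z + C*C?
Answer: -11373034/3460875 ≈ -3.2862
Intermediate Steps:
N(z, C) = C² + C*z (N(z, C) = C*z + C² = C² + C*z)
-21245/35238 - 22137/N(35, -110) = -21245/35238 - 22137*(-1/(110*(-110 + 35))) = -21245*1/35238 - 22137/((-110*(-75))) = -3035/5034 - 22137/8250 = -3035/5034 - 22137*1/8250 = -3035/5034 - 7379/2750 = -11373034/3460875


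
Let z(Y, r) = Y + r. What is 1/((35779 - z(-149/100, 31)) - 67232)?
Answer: -100/3148251 ≈ -3.1764e-5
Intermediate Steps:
1/((35779 - z(-149/100, 31)) - 67232) = 1/((35779 - (-149/100 + 31)) - 67232) = 1/((35779 - 1*2951/100) - 67232) = 1/((35779 - 2951/100) - 67232) = 1/(3574949/100 - 67232) = 1/(-3148251/100) = -100/3148251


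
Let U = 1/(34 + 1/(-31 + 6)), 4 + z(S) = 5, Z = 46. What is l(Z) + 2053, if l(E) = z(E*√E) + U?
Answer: 1743871/849 ≈ 2054.0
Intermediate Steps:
z(S) = 1 (z(S) = -4 + 5 = 1)
U = 25/849 (U = 1/(34 + 1/(-25)) = 1/(34 - 1/25) = 1/(849/25) = 25/849 ≈ 0.029446)
l(E) = 874/849 (l(E) = 1 + 25/849 = 874/849)
l(Z) + 2053 = 874/849 + 2053 = 1743871/849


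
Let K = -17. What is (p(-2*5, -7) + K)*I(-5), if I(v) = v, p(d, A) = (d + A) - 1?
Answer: 175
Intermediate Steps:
p(d, A) = -1 + A + d (p(d, A) = (A + d) - 1 = -1 + A + d)
(p(-2*5, -7) + K)*I(-5) = ((-1 - 7 - 2*5) - 17)*(-5) = ((-1 - 7 - 10) - 17)*(-5) = (-18 - 17)*(-5) = -35*(-5) = 175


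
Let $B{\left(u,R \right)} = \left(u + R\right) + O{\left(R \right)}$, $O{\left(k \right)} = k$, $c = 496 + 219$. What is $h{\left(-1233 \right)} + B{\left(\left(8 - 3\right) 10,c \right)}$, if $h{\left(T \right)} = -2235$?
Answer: $-755$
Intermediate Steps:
$c = 715$
$B{\left(u,R \right)} = u + 2 R$ ($B{\left(u,R \right)} = \left(u + R\right) + R = \left(R + u\right) + R = u + 2 R$)
$h{\left(-1233 \right)} + B{\left(\left(8 - 3\right) 10,c \right)} = -2235 + \left(\left(8 - 3\right) 10 + 2 \cdot 715\right) = -2235 + \left(5 \cdot 10 + 1430\right) = -2235 + \left(50 + 1430\right) = -2235 + 1480 = -755$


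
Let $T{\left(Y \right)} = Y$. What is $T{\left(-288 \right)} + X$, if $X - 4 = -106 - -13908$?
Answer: $13518$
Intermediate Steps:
$X = 13806$ ($X = 4 - -13802 = 4 + \left(-106 + 13908\right) = 4 + 13802 = 13806$)
$T{\left(-288 \right)} + X = -288 + 13806 = 13518$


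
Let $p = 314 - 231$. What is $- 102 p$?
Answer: $-8466$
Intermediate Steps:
$p = 83$ ($p = 314 - 231 = 83$)
$- 102 p = \left(-102\right) 83 = -8466$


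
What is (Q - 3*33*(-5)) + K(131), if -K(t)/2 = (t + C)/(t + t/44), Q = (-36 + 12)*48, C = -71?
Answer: -258553/393 ≈ -657.90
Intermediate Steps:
Q = -1152 (Q = -24*48 = -1152)
K(t) = -88*(-71 + t)/(45*t) (K(t) = -2*(t - 71)/(t + t/44) = -2*(-71 + t)/(t + t*(1/44)) = -2*(-71 + t)/(t + t/44) = -2*(-71 + t)/(45*t/44) = -2*(-71 + t)*44/(45*t) = -88*(-71 + t)/(45*t))
(Q - 3*33*(-5)) + K(131) = (-1152 - 3*33*(-5)) + (88/45)*(71 - 1*131)/131 = (-1152 - 99*(-5)) + (88/45)*(1/131)*(71 - 131) = (-1152 + 495) + (88/45)*(1/131)*(-60) = -657 - 352/393 = -258553/393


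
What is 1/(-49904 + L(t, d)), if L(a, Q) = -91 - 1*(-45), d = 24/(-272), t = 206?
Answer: -1/49950 ≈ -2.0020e-5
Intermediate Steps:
d = -3/34 (d = 24*(-1/272) = -3/34 ≈ -0.088235)
L(a, Q) = -46 (L(a, Q) = -91 + 45 = -46)
1/(-49904 + L(t, d)) = 1/(-49904 - 46) = 1/(-49950) = -1/49950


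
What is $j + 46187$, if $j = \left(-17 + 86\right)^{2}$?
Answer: $50948$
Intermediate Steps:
$j = 4761$ ($j = 69^{2} = 4761$)
$j + 46187 = 4761 + 46187 = 50948$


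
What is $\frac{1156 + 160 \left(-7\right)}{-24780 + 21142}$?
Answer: $- \frac{18}{1819} \approx -0.0098955$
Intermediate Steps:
$\frac{1156 + 160 \left(-7\right)}{-24780 + 21142} = \frac{1156 - 1120}{-3638} = 36 \left(- \frac{1}{3638}\right) = - \frac{18}{1819}$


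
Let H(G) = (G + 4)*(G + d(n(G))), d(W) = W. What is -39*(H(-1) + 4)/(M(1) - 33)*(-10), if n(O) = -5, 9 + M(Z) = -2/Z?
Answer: 1365/11 ≈ 124.09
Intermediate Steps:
M(Z) = -9 - 2/Z
H(G) = (-5 + G)*(4 + G) (H(G) = (G + 4)*(G - 5) = (4 + G)*(-5 + G) = (-5 + G)*(4 + G))
-39*(H(-1) + 4)/(M(1) - 33)*(-10) = -39*((-20 + (-1)² - 1*(-1)) + 4)/((-9 - 2/1) - 33)*(-10) = -39*((-20 + 1 + 1) + 4)/((-9 - 2*1) - 33)*(-10) = -39*(-18 + 4)/((-9 - 2) - 33)*(-10) = -(-546)/(-11 - 33)*(-10) = -(-546)/(-44)*(-10) = -(-546)*(-1)/44*(-10) = -39*7/22*(-10) = -273/22*(-10) = 1365/11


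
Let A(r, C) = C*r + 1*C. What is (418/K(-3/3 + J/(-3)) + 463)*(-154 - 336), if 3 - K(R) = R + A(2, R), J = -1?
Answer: -4471250/17 ≈ -2.6301e+5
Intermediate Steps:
A(r, C) = C + C*r (A(r, C) = C*r + C = C + C*r)
K(R) = 3 - 4*R (K(R) = 3 - (R + R*(1 + 2)) = 3 - (R + R*3) = 3 - (R + 3*R) = 3 - 4*R)
(418/K(-3/3 + J/(-3)) + 463)*(-154 - 336) = (418/(3 - 4*(-3/3 - 1/(-3))) + 463)*(-154 - 336) = (418/(3 - 4*(-3*⅓ - 1*(-⅓))) + 463)*(-490) = (418/(3 - 4*(-1 + ⅓)) + 463)*(-490) = (418/(3 - 4*(-⅔)) + 463)*(-490) = (418/(3 + 8/3) + 463)*(-490) = (418/(17/3) + 463)*(-490) = (418*(3/17) + 463)*(-490) = (1254/17 + 463)*(-490) = (9125/17)*(-490) = -4471250/17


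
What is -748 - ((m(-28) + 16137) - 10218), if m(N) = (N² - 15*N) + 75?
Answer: -7946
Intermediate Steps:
m(N) = 75 + N² - 15*N
-748 - ((m(-28) + 16137) - 10218) = -748 - (((75 + (-28)² - 15*(-28)) + 16137) - 10218) = -748 - (((75 + 784 + 420) + 16137) - 10218) = -748 - ((1279 + 16137) - 10218) = -748 - (17416 - 10218) = -748 - 1*7198 = -748 - 7198 = -7946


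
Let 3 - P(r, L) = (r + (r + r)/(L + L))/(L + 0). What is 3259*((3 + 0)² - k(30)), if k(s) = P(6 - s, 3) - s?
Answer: 247684/3 ≈ 82561.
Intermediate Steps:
P(r, L) = 3 - (r + r/L)/L (P(r, L) = 3 - (r + (r + r)/(L + L))/(L + 0) = 3 - (r + (2*r)/((2*L)))/L = 3 - (r + (2*r)*(1/(2*L)))/L = 3 - (r + r/L)/L)
k(s) = ⅓ - 5*s/9 (k(s) = (3 - 1*(6 - s)/3 - 1*(6 - s)/3²) - s = (3 - 1*(6 - s)*⅓ - 1*(6 - s)*⅑) - s = (3 + (-2 + s/3) + (-⅔ + s/9)) - s = (⅓ + 4*s/9) - s = ⅓ - 5*s/9)
3259*((3 + 0)² - k(30)) = 3259*((3 + 0)² - (⅓ - 5/9*30)) = 3259*(3² - (⅓ - 50/3)) = 3259*(9 - 1*(-49/3)) = 3259*(9 + 49/3) = 3259*(76/3) = 247684/3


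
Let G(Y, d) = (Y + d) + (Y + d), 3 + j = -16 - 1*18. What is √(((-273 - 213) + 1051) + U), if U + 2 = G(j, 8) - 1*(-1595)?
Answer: 10*√21 ≈ 45.826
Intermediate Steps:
j = -37 (j = -3 + (-16 - 1*18) = -3 + (-16 - 18) = -3 - 34 = -37)
G(Y, d) = 2*Y + 2*d
U = 1535 (U = -2 + ((2*(-37) + 2*8) - 1*(-1595)) = -2 + ((-74 + 16) + 1595) = -2 + (-58 + 1595) = -2 + 1537 = 1535)
√(((-273 - 213) + 1051) + U) = √(((-273 - 213) + 1051) + 1535) = √((-486 + 1051) + 1535) = √(565 + 1535) = √2100 = 10*√21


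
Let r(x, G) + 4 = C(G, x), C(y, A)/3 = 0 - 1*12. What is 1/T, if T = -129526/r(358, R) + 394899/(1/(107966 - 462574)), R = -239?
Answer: -20/2800686827077 ≈ -7.1411e-12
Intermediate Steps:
C(y, A) = -36 (C(y, A) = 3*(0 - 1*12) = 3*(0 - 12) = 3*(-12) = -36)
r(x, G) = -40 (r(x, G) = -4 - 36 = -40)
T = -2800686827077/20 (T = -129526/(-40) + 394899/(1/(107966 - 462574)) = -129526*(-1/40) + 394899/(1/(-354608)) = 64763/20 + 394899/(-1/354608) = 64763/20 + 394899*(-354608) = 64763/20 - 140034344592 = -2800686827077/20 ≈ -1.4003e+11)
1/T = 1/(-2800686827077/20) = -20/2800686827077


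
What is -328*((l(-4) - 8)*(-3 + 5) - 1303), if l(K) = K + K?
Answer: 437880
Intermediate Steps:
l(K) = 2*K
-328*((l(-4) - 8)*(-3 + 5) - 1303) = -328*((2*(-4) - 8)*(-3 + 5) - 1303) = -328*((-8 - 8)*2 - 1303) = -328*(-16*2 - 1303) = -328*(-32 - 1303) = -328*(-1335) = 437880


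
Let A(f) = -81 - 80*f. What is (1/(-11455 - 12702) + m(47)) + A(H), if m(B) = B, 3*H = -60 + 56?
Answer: 5266223/72471 ≈ 72.667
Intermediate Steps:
H = -4/3 (H = (-60 + 56)/3 = (1/3)*(-4) = -4/3 ≈ -1.3333)
A(f) = -81 - 80*f
(1/(-11455 - 12702) + m(47)) + A(H) = (1/(-11455 - 12702) + 47) + (-81 - 80*(-4/3)) = (1/(-24157) + 47) + (-81 + 320/3) = (-1/24157 + 47) + 77/3 = 1135378/24157 + 77/3 = 5266223/72471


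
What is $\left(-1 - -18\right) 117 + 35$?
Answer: $2024$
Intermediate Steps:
$\left(-1 - -18\right) 117 + 35 = \left(-1 + 18\right) 117 + 35 = 17 \cdot 117 + 35 = 1989 + 35 = 2024$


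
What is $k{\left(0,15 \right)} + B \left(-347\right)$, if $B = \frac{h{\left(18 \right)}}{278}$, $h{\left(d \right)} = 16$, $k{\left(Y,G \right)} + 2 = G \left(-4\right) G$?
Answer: $- \frac{128154}{139} \approx -921.97$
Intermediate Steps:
$k{\left(Y,G \right)} = -2 - 4 G^{2}$ ($k{\left(Y,G \right)} = -2 + G \left(-4\right) G = -2 + - 4 G G = -2 - 4 G^{2}$)
$B = \frac{8}{139}$ ($B = \frac{16}{278} = 16 \cdot \frac{1}{278} = \frac{8}{139} \approx 0.057554$)
$k{\left(0,15 \right)} + B \left(-347\right) = \left(-2 - 4 \cdot 15^{2}\right) + \frac{8}{139} \left(-347\right) = \left(-2 - 900\right) - \frac{2776}{139} = -902 - \frac{2776}{139} = - \frac{128154}{139}$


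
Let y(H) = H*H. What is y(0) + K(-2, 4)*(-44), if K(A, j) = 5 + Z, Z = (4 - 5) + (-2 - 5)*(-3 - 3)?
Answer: -2024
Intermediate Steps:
Z = 41 (Z = -1 - 7*(-6) = -1 + 42 = 41)
y(H) = H²
K(A, j) = 46 (K(A, j) = 5 + 41 = 46)
y(0) + K(-2, 4)*(-44) = 0² + 46*(-44) = 0 - 2024 = -2024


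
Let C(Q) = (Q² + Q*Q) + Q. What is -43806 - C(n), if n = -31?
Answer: -45697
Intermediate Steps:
C(Q) = Q + 2*Q² (C(Q) = (Q² + Q²) + Q = 2*Q² + Q = Q + 2*Q²)
-43806 - C(n) = -43806 - (-31)*(1 + 2*(-31)) = -43806 - (-31)*(1 - 62) = -43806 - (-31)*(-61) = -43806 - 1*1891 = -43806 - 1891 = -45697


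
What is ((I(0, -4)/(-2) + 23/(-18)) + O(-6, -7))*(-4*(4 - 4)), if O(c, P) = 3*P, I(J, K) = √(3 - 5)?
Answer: 0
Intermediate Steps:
I(J, K) = I*√2 (I(J, K) = √(-2) = I*√2)
((I(0, -4)/(-2) + 23/(-18)) + O(-6, -7))*(-4*(4 - 4)) = (((I*√2)/(-2) + 23/(-18)) + 3*(-7))*(-4*(4 - 4)) = (((I*√2)*(-½) + 23*(-1/18)) - 21)*(-4*0) = ((-I*√2/2 - 23/18) - 21)*0 = ((-23/18 - I*√2/2) - 21)*0 = (-401/18 - I*√2/2)*0 = 0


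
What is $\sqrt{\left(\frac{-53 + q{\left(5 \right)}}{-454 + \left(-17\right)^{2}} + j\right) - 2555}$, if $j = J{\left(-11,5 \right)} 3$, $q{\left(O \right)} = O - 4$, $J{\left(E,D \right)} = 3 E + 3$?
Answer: $\frac{i \sqrt{72001545}}{165} \approx 51.427 i$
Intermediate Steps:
$J{\left(E,D \right)} = 3 + 3 E$
$q{\left(O \right)} = -4 + O$ ($q{\left(O \right)} = O - 4 = -4 + O$)
$j = -90$ ($j = \left(3 + 3 \left(-11\right)\right) 3 = \left(3 - 33\right) 3 = \left(-30\right) 3 = -90$)
$\sqrt{\left(\frac{-53 + q{\left(5 \right)}}{-454 + \left(-17\right)^{2}} + j\right) - 2555} = \sqrt{\left(\frac{-53 + \left(-4 + 5\right)}{-454 + \left(-17\right)^{2}} - 90\right) - 2555} = \sqrt{\left(\frac{-53 + 1}{-454 + 289} - 90\right) - 2555} = \sqrt{\left(- \frac{52}{-165} - 90\right) - 2555} = \sqrt{\left(\left(-52\right) \left(- \frac{1}{165}\right) - 90\right) - 2555} = \sqrt{\left(\frac{52}{165} - 90\right) - 2555} = \sqrt{- \frac{14798}{165} - 2555} = \sqrt{- \frac{436373}{165}} = \frac{i \sqrt{72001545}}{165}$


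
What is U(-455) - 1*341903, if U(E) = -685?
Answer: -342588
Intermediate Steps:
U(-455) - 1*341903 = -685 - 1*341903 = -685 - 341903 = -342588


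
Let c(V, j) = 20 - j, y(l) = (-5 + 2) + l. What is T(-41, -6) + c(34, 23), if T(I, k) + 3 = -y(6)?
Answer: -9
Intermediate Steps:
y(l) = -3 + l
T(I, k) = -6 (T(I, k) = -3 - (-3 + 6) = -3 - 1*3 = -3 - 3 = -6)
T(-41, -6) + c(34, 23) = -6 + (20 - 1*23) = -6 + (20 - 23) = -6 - 3 = -9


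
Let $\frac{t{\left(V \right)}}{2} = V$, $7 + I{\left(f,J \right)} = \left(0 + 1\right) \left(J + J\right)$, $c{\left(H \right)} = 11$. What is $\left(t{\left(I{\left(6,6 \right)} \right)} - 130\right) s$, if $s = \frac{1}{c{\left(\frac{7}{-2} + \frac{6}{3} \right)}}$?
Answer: $- \frac{120}{11} \approx -10.909$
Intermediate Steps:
$I{\left(f,J \right)} = -7 + 2 J$ ($I{\left(f,J \right)} = -7 + \left(0 + 1\right) \left(J + J\right) = -7 + 1 \cdot 2 J = -7 + 2 J$)
$t{\left(V \right)} = 2 V$
$s = \frac{1}{11} \approx 0.090909$
$\left(t{\left(I{\left(6,6 \right)} \right)} - 130\right) s = \left(2 \left(-7 + 2 \cdot 6\right) - 130\right) \frac{1}{11} = \left(2 \left(-7 + 12\right) - 130\right) \frac{1}{11} = \left(2 \cdot 5 - 130\right) \frac{1}{11} = \left(10 - 130\right) \frac{1}{11} = \left(-120\right) \frac{1}{11} = - \frac{120}{11}$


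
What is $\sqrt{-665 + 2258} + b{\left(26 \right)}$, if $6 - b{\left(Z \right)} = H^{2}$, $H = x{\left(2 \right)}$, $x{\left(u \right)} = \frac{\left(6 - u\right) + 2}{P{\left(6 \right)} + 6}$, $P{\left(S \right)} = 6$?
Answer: $\frac{23}{4} + 3 \sqrt{177} \approx 45.662$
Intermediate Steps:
$x{\left(u \right)} = \frac{2}{3} - \frac{u}{12}$ ($x{\left(u \right)} = \frac{\left(6 - u\right) + 2}{6 + 6} = \frac{8 - u}{12} = \left(8 - u\right) \frac{1}{12} = \frac{2}{3} - \frac{u}{12}$)
$H = \frac{1}{2}$ ($H = \frac{2}{3} - \frac{1}{6} = \frac{1}{2} \approx 0.5$)
$b{\left(Z \right)} = \frac{23}{4}$ ($b{\left(Z \right)} = 6 - \left(\frac{1}{2}\right)^{2} = 6 - \frac{1}{4} = \frac{23}{4}$)
$\sqrt{-665 + 2258} + b{\left(26 \right)} = \sqrt{-665 + 2258} + \frac{23}{4} = \sqrt{1593} + \frac{23}{4} = 3 \sqrt{177} + \frac{23}{4} = \frac{23}{4} + 3 \sqrt{177}$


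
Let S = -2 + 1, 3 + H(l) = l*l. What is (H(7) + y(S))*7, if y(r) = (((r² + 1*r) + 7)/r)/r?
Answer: 371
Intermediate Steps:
H(l) = -3 + l² (H(l) = -3 + l*l = -3 + l²)
S = -1
y(r) = (7 + r + r²)/r² (y(r) = (((r² + r) + 7)/r)/r = (((r + r²) + 7)/r)/r = ((7 + r + r²)/r)/r = (7 + r + r²)/r²)
(H(7) + y(S))*7 = ((-3 + 7²) + (7 - 1 + (-1)²)/(-1)²)*7 = ((-3 + 49) + 1*(7 - 1 + 1))*7 = (46 + 1*7)*7 = (46 + 7)*7 = 53*7 = 371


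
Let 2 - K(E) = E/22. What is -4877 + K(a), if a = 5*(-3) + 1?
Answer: -53618/11 ≈ -4874.4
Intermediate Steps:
a = -14 (a = -15 + 1 = -14)
K(E) = 2 - E/22
-4877 + K(a) = -4877 + (2 - 1/22*(-14)) = -4877 + (2 + 7/11) = -4877 + 29/11 = -53618/11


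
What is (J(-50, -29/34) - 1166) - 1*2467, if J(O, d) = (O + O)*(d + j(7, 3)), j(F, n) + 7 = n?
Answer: -53511/17 ≈ -3147.7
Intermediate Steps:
j(F, n) = -7 + n
J(O, d) = 2*O*(-4 + d) (J(O, d) = (O + O)*(d + (-7 + 3)) = (2*O)*(d - 4) = (2*O)*(-4 + d) = 2*O*(-4 + d))
(J(-50, -29/34) - 1166) - 1*2467 = (2*(-50)*(-4 - 29/34) - 1166) - 1*2467 = (2*(-50)*(-4 - 29*1/34) - 1166) - 2467 = (2*(-50)*(-4 - 29/34) - 1166) - 2467 = (2*(-50)*(-165/34) - 1166) - 2467 = (8250/17 - 1166) - 2467 = -11572/17 - 2467 = -53511/17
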